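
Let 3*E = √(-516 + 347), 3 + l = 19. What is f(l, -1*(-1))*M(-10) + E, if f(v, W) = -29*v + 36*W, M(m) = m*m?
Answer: -42800 + 13*I/3 ≈ -42800.0 + 4.3333*I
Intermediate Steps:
l = 16 (l = -3 + 19 = 16)
M(m) = m²
E = 13*I/3 (E = √(-516 + 347)/3 = √(-169)/3 = (13*I)/3 = 13*I/3 ≈ 4.3333*I)
f(l, -1*(-1))*M(-10) + E = (-29*16 + 36*(-1*(-1)))*(-10)² + 13*I/3 = (-464 + 36*1)*100 + 13*I/3 = (-464 + 36)*100 + 13*I/3 = -428*100 + 13*I/3 = -42800 + 13*I/3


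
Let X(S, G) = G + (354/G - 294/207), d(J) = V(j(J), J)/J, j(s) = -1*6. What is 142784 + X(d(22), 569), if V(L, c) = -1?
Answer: 5628150797/39261 ≈ 1.4335e+5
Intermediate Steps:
j(s) = -6
d(J) = -1/J
X(S, G) = -98/69 + G + 354/G (X(S, G) = G + (354/G - 294*1/207) = G + (354/G - 98/69) = G + (-98/69 + 354/G) = -98/69 + G + 354/G)
142784 + X(d(22), 569) = 142784 + (-98/69 + 569 + 354/569) = 142784 + 22308173/39261 = 5628150797/39261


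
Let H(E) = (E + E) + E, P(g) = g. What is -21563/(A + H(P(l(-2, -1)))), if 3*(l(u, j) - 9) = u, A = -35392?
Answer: 21563/35367 ≈ 0.60969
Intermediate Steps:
l(u, j) = 9 + u/3
H(E) = 3*E (H(E) = 2*E + E = 3*E)
-21563/(A + H(P(l(-2, -1)))) = -21563/(-35392 + 3*(9 + (1/3)*(-2))) = -21563/(-35392 + 3*(9 - 2/3)) = -21563/(-35392 + 3*(25/3)) = -21563/(-35392 + 25) = -21563/(-35367) = -21563*(-1/35367) = 21563/35367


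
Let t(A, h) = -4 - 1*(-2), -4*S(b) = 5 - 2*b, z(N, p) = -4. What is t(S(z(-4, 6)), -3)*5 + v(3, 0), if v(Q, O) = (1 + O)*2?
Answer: -8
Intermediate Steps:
v(Q, O) = 2 + 2*O
S(b) = -5/4 + b/2 (S(b) = -(5 - 2*b)/4 = -5/4 + b/2)
t(A, h) = -2 (t(A, h) = -4 + 2 = -2)
t(S(z(-4, 6)), -3)*5 + v(3, 0) = -2*5 + (2 + 2*0) = -10 + (2 + 0) = -10 + 2 = -8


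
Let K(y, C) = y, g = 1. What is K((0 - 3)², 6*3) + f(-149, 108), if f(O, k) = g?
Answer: 10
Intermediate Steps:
f(O, k) = 1
K((0 - 3)², 6*3) + f(-149, 108) = (0 - 3)² + 1 = (-3)² + 1 = 9 + 1 = 10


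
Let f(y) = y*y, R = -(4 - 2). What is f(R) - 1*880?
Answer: -876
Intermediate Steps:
R = -2 (R = -1*2 = -2)
f(y) = y²
f(R) - 1*880 = (-2)² - 1*880 = 4 - 880 = -876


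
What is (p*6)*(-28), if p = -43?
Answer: 7224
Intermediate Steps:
(p*6)*(-28) = -43*6*(-28) = -258*(-28) = 7224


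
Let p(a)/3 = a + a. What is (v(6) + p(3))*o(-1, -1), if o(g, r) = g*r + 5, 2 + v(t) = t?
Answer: 132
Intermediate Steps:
p(a) = 6*a (p(a) = 3*(a + a) = 3*(2*a) = 6*a)
v(t) = -2 + t
o(g, r) = 5 + g*r
(v(6) + p(3))*o(-1, -1) = ((-2 + 6) + 6*3)*(5 - 1*(-1)) = (4 + 18)*(5 + 1) = 22*6 = 132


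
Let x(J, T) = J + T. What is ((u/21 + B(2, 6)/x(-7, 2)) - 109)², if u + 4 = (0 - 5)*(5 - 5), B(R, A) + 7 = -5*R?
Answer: 123387664/11025 ≈ 11192.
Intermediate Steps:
B(R, A) = -7 - 5*R
u = -4 (u = -4 + (0 - 5)*(5 - 5) = -4 - 5*0 = -4 + 0 = -4)
((u/21 + B(2, 6)/x(-7, 2)) - 109)² = ((-4/21 + (-7 - 5*2)/(-7 + 2)) - 109)² = ((-4*1/21 + (-7 - 10)/(-5)) - 109)² = ((-4/21 - 17*(-⅕)) - 109)² = ((-4/21 + 17/5) - 109)² = (337/105 - 109)² = (-11108/105)² = 123387664/11025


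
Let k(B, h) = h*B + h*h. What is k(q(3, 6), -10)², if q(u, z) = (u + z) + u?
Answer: 400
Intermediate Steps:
q(u, z) = z + 2*u
k(B, h) = h² + B*h (k(B, h) = B*h + h² = h² + B*h)
k(q(3, 6), -10)² = (-10*((6 + 2*3) - 10))² = (-10*((6 + 6) - 10))² = (-10*(12 - 10))² = (-10*2)² = (-20)² = 400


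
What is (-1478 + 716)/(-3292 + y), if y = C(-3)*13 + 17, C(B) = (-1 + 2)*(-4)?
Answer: 254/1109 ≈ 0.22904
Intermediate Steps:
C(B) = -4 (C(B) = 1*(-4) = -4)
y = -35 (y = -4*13 + 17 = -52 + 17 = -35)
(-1478 + 716)/(-3292 + y) = (-1478 + 716)/(-3292 - 35) = -762/(-3327) = -762*(-1/3327) = 254/1109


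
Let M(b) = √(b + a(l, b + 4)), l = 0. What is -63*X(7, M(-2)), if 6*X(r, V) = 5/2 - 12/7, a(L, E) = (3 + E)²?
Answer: -33/4 ≈ -8.2500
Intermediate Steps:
M(b) = √(b + (7 + b)²) (M(b) = √(b + (3 + (b + 4))²) = √(b + (3 + (4 + b))²) = √(b + (7 + b)²))
X(r, V) = 11/84 (X(r, V) = (5/2 - 12/7)/6 = (⅙)*(11/14) = 11/84)
-63*X(7, M(-2)) = -63*11/84 = -33/4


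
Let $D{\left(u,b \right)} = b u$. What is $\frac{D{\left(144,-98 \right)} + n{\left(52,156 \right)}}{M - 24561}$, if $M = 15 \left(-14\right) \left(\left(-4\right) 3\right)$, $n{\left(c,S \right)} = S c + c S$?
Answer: $- \frac{704}{7347} \approx -0.095821$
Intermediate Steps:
$n{\left(c,S \right)} = 2 S c$ ($n{\left(c,S \right)} = S c + S c = 2 S c$)
$M = 2520$ ($M = \left(-210\right) \left(-12\right) = 2520$)
$\frac{D{\left(144,-98 \right)} + n{\left(52,156 \right)}}{M - 24561} = \frac{\left(-98\right) 144 + 2 \cdot 156 \cdot 52}{2520 - 24561} = \frac{-14112 + 16224}{-22041} = 2112 \left(- \frac{1}{22041}\right) = - \frac{704}{7347}$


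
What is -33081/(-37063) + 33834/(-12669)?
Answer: -278295451/156517049 ≈ -1.7781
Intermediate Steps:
-33081/(-37063) + 33834/(-12669) = -33081*(-1/37063) + 33834*(-1/12669) = 33081/37063 - 11278/4223 = -278295451/156517049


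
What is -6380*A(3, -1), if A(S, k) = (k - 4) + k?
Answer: 38280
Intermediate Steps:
A(S, k) = -4 + 2*k (A(S, k) = (-4 + k) + k = -4 + 2*k)
-6380*A(3, -1) = -6380*(-4 + 2*(-1)) = -6380*(-4 - 2) = -6380*(-6) = 38280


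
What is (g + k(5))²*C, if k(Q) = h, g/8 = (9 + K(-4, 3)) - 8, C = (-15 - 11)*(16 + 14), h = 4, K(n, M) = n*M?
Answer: -5503680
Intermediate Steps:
K(n, M) = M*n
C = -780 (C = -26*30 = -780)
g = -88 (g = 8*((9 + 3*(-4)) - 8) = 8*((9 - 12) - 8) = 8*(-3 - 8) = 8*(-11) = -88)
k(Q) = 4
(g + k(5))²*C = (-88 + 4)²*(-780) = (-84)²*(-780) = 7056*(-780) = -5503680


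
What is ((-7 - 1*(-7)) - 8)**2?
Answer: 64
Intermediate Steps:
((-7 - 1*(-7)) - 8)**2 = ((-7 + 7) - 8)**2 = (0 - 8)**2 = (-8)**2 = 64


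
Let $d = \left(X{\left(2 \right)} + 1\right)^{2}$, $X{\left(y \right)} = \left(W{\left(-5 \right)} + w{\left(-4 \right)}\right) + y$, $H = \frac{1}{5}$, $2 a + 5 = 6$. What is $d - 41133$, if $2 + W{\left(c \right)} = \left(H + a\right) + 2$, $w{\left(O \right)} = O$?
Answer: $- \frac{4113291}{100} \approx -41133.0$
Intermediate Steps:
$a = \frac{1}{2}$ ($a = - \frac{5}{2} + \frac{1}{2} \cdot 6 = - \frac{5}{2} + 3 = \frac{1}{2} \approx 0.5$)
$H = \frac{1}{5} \approx 0.2$
$W{\left(c \right)} = \frac{7}{10}$ ($W{\left(c \right)} = -2 + \left(\left(\frac{1}{5} + \frac{1}{2}\right) + 2\right) = -2 + \left(\frac{7}{10} + 2\right) = -2 + \frac{27}{10} = \frac{7}{10}$)
$X{\left(y \right)} = - \frac{33}{10} + y$ ($X{\left(y \right)} = \left(\frac{7}{10} - 4\right) + y = - \frac{33}{10} + y$)
$d = \frac{9}{100}$ ($d = \left(\left(- \frac{33}{10} + 2\right) + 1\right)^{2} = \left(- \frac{13}{10} + 1\right)^{2} = \left(- \frac{3}{10}\right)^{2} = \frac{9}{100} \approx 0.09$)
$d - 41133 = \frac{9}{100} - 41133 = - \frac{4113291}{100}$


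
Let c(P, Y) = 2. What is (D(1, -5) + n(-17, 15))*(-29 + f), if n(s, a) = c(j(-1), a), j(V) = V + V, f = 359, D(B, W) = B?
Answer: 990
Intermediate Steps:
j(V) = 2*V
n(s, a) = 2
(D(1, -5) + n(-17, 15))*(-29 + f) = (1 + 2)*(-29 + 359) = 3*330 = 990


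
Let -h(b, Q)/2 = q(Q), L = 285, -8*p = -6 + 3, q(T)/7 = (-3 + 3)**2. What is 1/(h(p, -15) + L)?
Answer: 1/285 ≈ 0.0035088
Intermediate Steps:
q(T) = 0 (q(T) = 7*(-3 + 3)**2 = 7*0**2 = 7*0 = 0)
p = 3/8 (p = -(-6 + 3)/8 = -1/8*(-3) = 3/8 ≈ 0.37500)
h(b, Q) = 0 (h(b, Q) = -2*0 = 0)
1/(h(p, -15) + L) = 1/(0 + 285) = 1/285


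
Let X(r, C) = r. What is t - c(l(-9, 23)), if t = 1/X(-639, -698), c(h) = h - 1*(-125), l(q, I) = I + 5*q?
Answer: -65818/639 ≈ -103.00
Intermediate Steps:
c(h) = 125 + h (c(h) = h + 125 = 125 + h)
t = -1/639 (t = 1/(-639) = -1/639 ≈ -0.0015649)
t - c(l(-9, 23)) = -1/639 - (125 + (23 + 5*(-9))) = -1/639 - (125 + (23 - 45)) = -1/639 - (125 - 22) = -1/639 - 1*103 = -1/639 - 103 = -65818/639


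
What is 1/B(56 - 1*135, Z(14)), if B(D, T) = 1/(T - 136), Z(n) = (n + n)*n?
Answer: 256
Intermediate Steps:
Z(n) = 2*n² (Z(n) = (2*n)*n = 2*n²)
B(D, T) = 1/(-136 + T)
1/B(56 - 1*135, Z(14)) = 1/(1/(-136 + 2*14²)) = 1/(1/(-136 + 2*196)) = 1/(1/(-136 + 392)) = 1/(1/256) = 256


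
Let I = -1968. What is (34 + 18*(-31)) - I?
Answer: 1444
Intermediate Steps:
(34 + 18*(-31)) - I = (34 + 18*(-31)) - 1*(-1968) = (34 - 558) + 1968 = -524 + 1968 = 1444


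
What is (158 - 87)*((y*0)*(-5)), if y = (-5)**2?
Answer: 0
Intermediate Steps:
y = 25
(158 - 87)*((y*0)*(-5)) = (158 - 87)*((25*0)*(-5)) = 71*(0*(-5)) = 71*0 = 0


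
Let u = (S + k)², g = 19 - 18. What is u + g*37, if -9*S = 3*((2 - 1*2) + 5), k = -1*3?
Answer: 529/9 ≈ 58.778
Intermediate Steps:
k = -3
g = 1
S = -5/3 (S = -((2 - 1*2) + 5)/3 = -((2 - 2) + 5)/3 = -(0 + 5)/3 = -5/3 ≈ -1.6667)
u = 196/9 (u = (-5/3 - 3)² = (-14/3)² = 196/9 ≈ 21.778)
u + g*37 = 196/9 + 1*37 = 196/9 + 37 = 529/9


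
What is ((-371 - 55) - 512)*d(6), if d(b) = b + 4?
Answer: -9380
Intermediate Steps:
d(b) = 4 + b
((-371 - 55) - 512)*d(6) = ((-371 - 55) - 512)*(4 + 6) = (-426 - 512)*10 = -938*10 = -9380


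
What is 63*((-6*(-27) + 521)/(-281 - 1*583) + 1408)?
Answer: 8510803/96 ≈ 88654.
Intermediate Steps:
63*((-6*(-27) + 521)/(-281 - 1*583) + 1408) = 63*((162 + 521)/(-281 - 583) + 1408) = 63*(683/(-864) + 1408) = 63*(683*(-1/864) + 1408) = 63*(-683/864 + 1408) = 63*(1215829/864) = 8510803/96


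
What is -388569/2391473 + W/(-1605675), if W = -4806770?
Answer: 114435212033/40420299045 ≈ 2.8311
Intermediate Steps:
-388569/2391473 + W/(-1605675) = -388569/2391473 - 4806770/(-1605675) = -388569*1/2391473 - 4806770*(-1/1605675) = -20451/125867 + 961354/321135 = 114435212033/40420299045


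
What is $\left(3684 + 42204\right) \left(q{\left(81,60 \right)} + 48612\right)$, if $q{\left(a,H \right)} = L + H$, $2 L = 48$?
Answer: $2234562048$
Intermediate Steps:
$L = 24$ ($L = \frac{1}{2} \cdot 48 = 24$)
$q{\left(a,H \right)} = 24 + H$
$\left(3684 + 42204\right) \left(q{\left(81,60 \right)} + 48612\right) = \left(3684 + 42204\right) \left(\left(24 + 60\right) + 48612\right) = 45888 \left(84 + 48612\right) = 45888 \cdot 48696 = 2234562048$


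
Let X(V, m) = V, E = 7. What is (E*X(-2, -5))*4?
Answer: -56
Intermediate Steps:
(E*X(-2, -5))*4 = (7*(-2))*4 = -14*4 = -56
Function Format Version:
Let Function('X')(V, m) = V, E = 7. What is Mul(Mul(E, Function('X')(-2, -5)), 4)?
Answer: -56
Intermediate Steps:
Mul(Mul(E, Function('X')(-2, -5)), 4) = Mul(Mul(7, -2), 4) = Mul(-14, 4) = -56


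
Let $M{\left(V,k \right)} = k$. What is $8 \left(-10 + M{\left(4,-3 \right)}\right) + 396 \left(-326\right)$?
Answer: $-129200$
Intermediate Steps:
$8 \left(-10 + M{\left(4,-3 \right)}\right) + 396 \left(-326\right) = 8 \left(-10 - 3\right) + 396 \left(-326\right) = 8 \left(-13\right) - 129096 = -104 - 129096 = -129200$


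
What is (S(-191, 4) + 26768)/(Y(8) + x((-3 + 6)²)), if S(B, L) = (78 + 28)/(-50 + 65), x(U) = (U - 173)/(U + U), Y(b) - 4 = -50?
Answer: -602439/1240 ≈ -485.84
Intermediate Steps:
Y(b) = -46 (Y(b) = 4 - 50 = -46)
x(U) = (-173 + U)/(2*U) (x(U) = (-173 + U)/((2*U)) = (-173 + U)*(1/(2*U)) = (-173 + U)/(2*U))
S(B, L) = 106/15
(S(-191, 4) + 26768)/(Y(8) + x((-3 + 6)²)) = (106/15 + 26768)/(-46 + (-173 + (-3 + 6)²)/(2*((-3 + 6)²))) = 401626/(15*(-46 + (-173 + 3²)/(2*(3²)))) = 401626/(15*(-46 + (½)*(-173 + 9)/9)) = 401626/(15*(-46 + (½)*(⅑)*(-164))) = 401626/(15*(-46 - 82/9)) = 401626/(15*(-496/9)) = (401626/15)*(-9/496) = -602439/1240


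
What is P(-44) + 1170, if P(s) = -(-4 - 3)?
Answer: 1177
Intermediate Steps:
P(s) = 7 (P(s) = -1*(-7) = 7)
P(-44) + 1170 = 7 + 1170 = 1177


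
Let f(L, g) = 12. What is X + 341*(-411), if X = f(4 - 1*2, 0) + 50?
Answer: -140089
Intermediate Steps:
X = 62 (X = 12 + 50 = 62)
X + 341*(-411) = 62 + 341*(-411) = 62 - 140151 = -140089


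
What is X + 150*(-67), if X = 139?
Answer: -9911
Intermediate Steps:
X + 150*(-67) = 139 + 150*(-67) = 139 - 10050 = -9911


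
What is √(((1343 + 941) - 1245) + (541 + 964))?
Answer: 4*√159 ≈ 50.438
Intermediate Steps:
√(((1343 + 941) - 1245) + (541 + 964)) = √((2284 - 1245) + 1505) = √(1039 + 1505) = √2544 = 4*√159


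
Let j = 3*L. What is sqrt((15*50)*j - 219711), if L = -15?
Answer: I*sqrt(253461) ≈ 503.45*I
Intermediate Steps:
j = -45 (j = 3*(-15) = -45)
sqrt((15*50)*j - 219711) = sqrt((15*50)*(-45) - 219711) = sqrt(750*(-45) - 219711) = sqrt(-33750 - 219711) = sqrt(-253461) = I*sqrt(253461)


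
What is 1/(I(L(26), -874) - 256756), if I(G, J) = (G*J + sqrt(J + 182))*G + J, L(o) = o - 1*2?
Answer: -380527/289601794754 - 12*I*sqrt(173)/144800897377 ≈ -1.314e-6 - 1.09e-9*I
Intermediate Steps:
L(o) = -2 + o (L(o) = o - 2 = -2 + o)
I(G, J) = J + G*(sqrt(182 + J) + G*J) (I(G, J) = (G*J + sqrt(182 + J))*G + J = (sqrt(182 + J) + G*J)*G + J = G*(sqrt(182 + J) + G*J) + J = J + G*(sqrt(182 + J) + G*J))
1/(I(L(26), -874) - 256756) = 1/((-874 + (-2 + 26)*sqrt(182 - 874) - 874*(-2 + 26)**2) - 256756) = 1/((-874 + 24*sqrt(-692) - 874*24**2) - 256756) = 1/((-874 + 24*(2*I*sqrt(173)) - 874*576) - 256756) = 1/((-874 + 48*I*sqrt(173) - 503424) - 256756) = 1/((-504298 + 48*I*sqrt(173)) - 256756) = 1/(-761054 + 48*I*sqrt(173))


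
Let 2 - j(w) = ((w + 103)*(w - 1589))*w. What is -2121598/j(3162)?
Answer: 1060799/8119770944 ≈ 0.00013064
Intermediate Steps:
j(w) = 2 - w*(-1589 + w)*(103 + w) (j(w) = 2 - (w + 103)*(w - 1589)*w = 2 - (103 + w)*(-1589 + w)*w = 2 - (-1589 + w)*(103 + w)*w = 2 - w*(-1589 + w)*(103 + w))
-2121598/j(3162) = -2121598/(2 - 1*3162³ + 1486*3162² + 163667*3162) = -2121598/(2 - 1*31614447528 + 1486*9998244 + 517515054) = -2121598/(2 - 31614447528 + 14857390584 + 517515054) = -2121598/(-16239541888) = -2121598*(-1/16239541888) = 1060799/8119770944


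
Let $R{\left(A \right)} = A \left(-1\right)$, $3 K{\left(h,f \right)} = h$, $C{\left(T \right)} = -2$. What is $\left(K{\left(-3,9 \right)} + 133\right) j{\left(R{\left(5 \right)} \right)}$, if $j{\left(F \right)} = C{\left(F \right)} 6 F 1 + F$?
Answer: $7260$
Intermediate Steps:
$K{\left(h,f \right)} = \frac{h}{3}$
$R{\left(A \right)} = - A$
$j{\left(F \right)} = - 11 F$ ($j{\left(F \right)} = - 2 \cdot 6 F 1 + F = - 2 \cdot 6 F + F = - 12 F + F = - 11 F$)
$\left(K{\left(-3,9 \right)} + 133\right) j{\left(R{\left(5 \right)} \right)} = \left(\frac{1}{3} \left(-3\right) + 133\right) \left(- 11 \left(\left(-1\right) 5\right)\right) = \left(-1 + 133\right) \left(\left(-11\right) \left(-5\right)\right) = 132 \cdot 55 = 7260$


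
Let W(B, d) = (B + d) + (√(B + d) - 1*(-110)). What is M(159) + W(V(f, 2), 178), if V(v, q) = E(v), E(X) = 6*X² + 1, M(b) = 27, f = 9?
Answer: 802 + √665 ≈ 827.79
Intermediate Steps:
E(X) = 1 + 6*X²
V(v, q) = 1 + 6*v²
W(B, d) = 110 + B + d + √(B + d) (W(B, d) = (B + d) + (√(B + d) + 110) = (B + d) + (110 + √(B + d)) = 110 + B + d + √(B + d))
M(159) + W(V(f, 2), 178) = 27 + (110 + (1 + 6*9²) + 178 + √((1 + 6*9²) + 178)) = 27 + (110 + (1 + 6*81) + 178 + √((1 + 6*81) + 178)) = 27 + (110 + (1 + 486) + 178 + √((1 + 486) + 178)) = 27 + (110 + 487 + 178 + √(487 + 178)) = 27 + (110 + 487 + 178 + √665) = 27 + (775 + √665) = 802 + √665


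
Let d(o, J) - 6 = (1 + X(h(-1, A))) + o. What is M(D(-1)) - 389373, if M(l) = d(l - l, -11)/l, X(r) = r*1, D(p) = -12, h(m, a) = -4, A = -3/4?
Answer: -1557493/4 ≈ -3.8937e+5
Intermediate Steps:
A = -3/4 (A = -3*1/4 = -3/4 ≈ -0.75000)
X(r) = r
d(o, J) = 3 + o (d(o, J) = 6 + ((1 - 4) + o) = 6 + (-3 + o) = 3 + o)
M(l) = 3/l (M(l) = (3 + (l - l))/l = (3 + 0)/l = 3/l)
M(D(-1)) - 389373 = 3/(-12) - 389373 = 3*(-1/12) - 389373 = -1/4 - 389373 = -1557493/4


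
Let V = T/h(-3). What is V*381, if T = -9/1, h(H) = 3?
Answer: -1143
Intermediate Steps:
T = -9 (T = -9*1 = -9)
V = -3 (V = -9/3 = -9*⅓ = -3)
V*381 = -3*381 = -1143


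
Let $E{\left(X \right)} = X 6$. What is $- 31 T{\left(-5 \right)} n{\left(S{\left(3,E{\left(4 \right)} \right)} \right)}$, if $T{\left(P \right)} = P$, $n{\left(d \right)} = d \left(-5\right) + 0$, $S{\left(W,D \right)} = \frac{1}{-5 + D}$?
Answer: $- \frac{775}{19} \approx -40.789$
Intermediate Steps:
$E{\left(X \right)} = 6 X$
$n{\left(d \right)} = - 5 d$ ($n{\left(d \right)} = - 5 d + 0 = - 5 d$)
$- 31 T{\left(-5 \right)} n{\left(S{\left(3,E{\left(4 \right)} \right)} \right)} = \left(-31\right) \left(-5\right) \left(- \frac{5}{-5 + 6 \cdot 4}\right) = 155 \left(- \frac{5}{-5 + 24}\right) = 155 \left(- \frac{5}{19}\right) = - \frac{775}{19}$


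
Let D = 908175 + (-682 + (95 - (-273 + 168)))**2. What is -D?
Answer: -1140499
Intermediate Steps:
D = 1140499 (D = 908175 + (-682 + (95 - 1*(-105)))**2 = 908175 + (-682 + (95 + 105))**2 = 908175 + (-682 + 200)**2 = 908175 + (-482)**2 = 908175 + 232324 = 1140499)
-D = -1*1140499 = -1140499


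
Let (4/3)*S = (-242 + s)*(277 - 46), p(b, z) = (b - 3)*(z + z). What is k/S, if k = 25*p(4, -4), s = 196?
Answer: 400/15939 ≈ 0.025096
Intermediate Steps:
p(b, z) = 2*z*(-3 + b) (p(b, z) = (-3 + b)*(2*z) = 2*z*(-3 + b))
S = -15939/2 (S = 3*((-242 + 196)*(277 - 46))/4 = 3*(-46*231)/4 = (¾)*(-10626) = -15939/2 ≈ -7969.5)
k = -200 (k = 25*(2*(-4)*(-3 + 4)) = 25*(2*(-4)*1) = 25*(-8) = -200)
k/S = -200/(-15939/2) = -200*(-2/15939) = 400/15939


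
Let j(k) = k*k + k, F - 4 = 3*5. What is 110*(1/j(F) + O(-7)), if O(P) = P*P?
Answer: 204831/38 ≈ 5390.3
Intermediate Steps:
F = 19 (F = 4 + 3*5 = 4 + 15 = 19)
j(k) = k + k**2 (j(k) = k**2 + k = k + k**2)
O(P) = P**2
110*(1/j(F) + O(-7)) = 110*(1/(19*(1 + 19)) + (-7)**2) = 110*(1/(19*20) + 49) = 110*(1/380 + 49) = 110*(18621/380) = 204831/38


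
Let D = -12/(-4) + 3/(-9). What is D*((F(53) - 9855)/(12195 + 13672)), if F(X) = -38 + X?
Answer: -26240/25867 ≈ -1.0144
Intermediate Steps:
D = 8/3 (D = -12*(-¼) + 3*(-⅑) = 3 - ⅓ = 8/3 ≈ 2.6667)
D*((F(53) - 9855)/(12195 + 13672)) = 8*(((-38 + 53) - 9855)/(12195 + 13672))/3 = 8*((15 - 9855)/25867)/3 = 8*(-9840*1/25867)/3 = (8/3)*(-9840/25867) = -26240/25867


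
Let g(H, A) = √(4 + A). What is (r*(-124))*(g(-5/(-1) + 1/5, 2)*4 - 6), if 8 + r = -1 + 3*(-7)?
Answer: -22320 + 14880*√6 ≈ 14128.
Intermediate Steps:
r = -30 (r = -8 + (-1 + 3*(-7)) = -8 + (-1 - 21) = -8 - 22 = -30)
(r*(-124))*(g(-5/(-1) + 1/5, 2)*4 - 6) = (-30*(-124))*(√(4 + 2)*4 - 6) = 3720*(√6*4 - 6) = 3720*(4*√6 - 6) = 3720*(-6 + 4*√6) = -22320 + 14880*√6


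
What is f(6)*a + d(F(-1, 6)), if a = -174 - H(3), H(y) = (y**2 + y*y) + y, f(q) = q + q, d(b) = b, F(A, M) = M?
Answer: -2334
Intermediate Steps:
f(q) = 2*q
H(y) = y + 2*y**2 (H(y) = (y**2 + y**2) + y = 2*y**2 + y = y + 2*y**2)
a = -195 (a = -174 - 3*(1 + 2*3) = -174 - 3*(1 + 6) = -174 - 3*7 = -174 - 1*21 = -174 - 21 = -195)
f(6)*a + d(F(-1, 6)) = (2*6)*(-195) + 6 = 12*(-195) + 6 = -2340 + 6 = -2334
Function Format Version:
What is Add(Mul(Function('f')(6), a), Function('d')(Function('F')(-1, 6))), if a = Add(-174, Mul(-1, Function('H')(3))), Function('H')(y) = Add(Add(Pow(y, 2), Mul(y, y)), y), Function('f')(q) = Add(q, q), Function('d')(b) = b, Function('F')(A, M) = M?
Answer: -2334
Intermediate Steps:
Function('f')(q) = Mul(2, q)
Function('H')(y) = Add(y, Mul(2, Pow(y, 2))) (Function('H')(y) = Add(Add(Pow(y, 2), Pow(y, 2)), y) = Add(Mul(2, Pow(y, 2)), y) = Add(y, Mul(2, Pow(y, 2))))
a = -195 (a = Add(-174, Mul(-1, Mul(3, Add(1, Mul(2, 3))))) = Add(-174, Mul(-1, Mul(3, Add(1, 6)))) = Add(-174, Mul(-1, Mul(3, 7))) = Add(-174, Mul(-1, 21)) = Add(-174, -21) = -195)
Add(Mul(Function('f')(6), a), Function('d')(Function('F')(-1, 6))) = Add(Mul(Mul(2, 6), -195), 6) = Add(Mul(12, -195), 6) = Add(-2340, 6) = -2334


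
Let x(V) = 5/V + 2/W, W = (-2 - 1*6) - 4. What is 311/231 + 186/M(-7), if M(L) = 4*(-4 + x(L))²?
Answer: 32017781/9707775 ≈ 3.2982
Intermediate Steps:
W = -12 (W = (-2 - 6) - 4 = -8 - 4 = -12)
x(V) = -⅙ + 5/V (x(V) = 5/V + 2/(-12) = 5/V + 2*(-1/12) = 5/V - ⅙ = -⅙ + 5/V)
M(L) = 4*(-4 + (30 - L)/(6*L))²
311/231 + 186/M(-7) = 311/231 + 186/(((25/9)*(6 - 5*(-7))²/(-7)²)) = 311*(1/231) + 186/(((25/9)*(1/49)*(6 + 35)²)) = 311/231 + 186/(((25/9)*(1/49)*41²)) = 311/231 + 186/(((25/9)*(1/49)*1681)) = 311/231 + 186/(42025/441) = 311/231 + 186*(441/42025) = 311/231 + 82026/42025 = 32017781/9707775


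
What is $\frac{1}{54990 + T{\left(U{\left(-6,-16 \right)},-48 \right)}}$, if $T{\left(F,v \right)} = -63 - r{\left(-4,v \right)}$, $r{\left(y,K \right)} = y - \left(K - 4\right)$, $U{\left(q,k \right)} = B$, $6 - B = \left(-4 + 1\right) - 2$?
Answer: $\frac{1}{54879} \approx 1.8222 \cdot 10^{-5}$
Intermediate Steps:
$B = 11$ ($B = 6 - \left(\left(-4 + 1\right) - 2\right) = 6 - \left(-3 - 2\right) = 6 - -5 = 6 + 5 = 11$)
$U{\left(q,k \right)} = 11$
$r{\left(y,K \right)} = 4 + y - K$ ($r{\left(y,K \right)} = y - \left(-4 + K\right) = 4 + y - K$)
$T{\left(F,v \right)} = -63 + v$ ($T{\left(F,v \right)} = -63 - \left(4 - 4 - v\right) = -63 - - v = -63 + v$)
$\frac{1}{54990 + T{\left(U{\left(-6,-16 \right)},-48 \right)}} = \frac{1}{54990 - 111} = \frac{1}{54879}$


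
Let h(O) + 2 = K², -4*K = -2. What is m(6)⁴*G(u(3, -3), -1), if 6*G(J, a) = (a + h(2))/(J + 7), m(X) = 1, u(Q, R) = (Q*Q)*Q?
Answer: -11/816 ≈ -0.013480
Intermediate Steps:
K = ½ (K = -¼*(-2) = ½ ≈ 0.50000)
h(O) = -7/4 (h(O) = -2 + (½)² = -2 + ¼ = -7/4)
u(Q, R) = Q³ (u(Q, R) = Q²*Q = Q³)
G(J, a) = (-7/4 + a)/(6*(7 + J)) (G(J, a) = ((a - 7/4)/(J + 7))/6 = ((-7/4 + a)/(7 + J))/6 = (-7/4 + a)/(6*(7 + J)))
m(6)⁴*G(u(3, -3), -1) = 1⁴*((-7 + 4*(-1))/(24*(7 + 3³))) = 1*((-7 - 4)/(24*(7 + 27))) = 1*((1/24)*(-11)/34) = 1*((1/24)*(1/34)*(-11)) = 1*(-11/816) = -11/816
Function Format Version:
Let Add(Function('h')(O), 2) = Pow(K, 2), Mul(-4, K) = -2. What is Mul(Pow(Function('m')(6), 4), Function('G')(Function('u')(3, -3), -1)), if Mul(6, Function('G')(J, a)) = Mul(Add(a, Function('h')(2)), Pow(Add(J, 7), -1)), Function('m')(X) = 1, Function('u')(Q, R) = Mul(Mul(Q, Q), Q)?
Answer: Rational(-11, 816) ≈ -0.013480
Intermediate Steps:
K = Rational(1, 2) (K = Mul(Rational(-1, 4), -2) = Rational(1, 2) ≈ 0.50000)
Function('h')(O) = Rational(-7, 4) (Function('h')(O) = Add(-2, Pow(Rational(1, 2), 2)) = Add(-2, Rational(1, 4)) = Rational(-7, 4))
Function('u')(Q, R) = Pow(Q, 3) (Function('u')(Q, R) = Mul(Pow(Q, 2), Q) = Pow(Q, 3))
Function('G')(J, a) = Mul(Rational(1, 6), Pow(Add(7, J), -1), Add(Rational(-7, 4), a)) (Function('G')(J, a) = Mul(Rational(1, 6), Mul(Add(a, Rational(-7, 4)), Pow(Add(J, 7), -1))) = Mul(Rational(1, 6), Mul(Add(Rational(-7, 4), a), Pow(Add(7, J), -1))) = Mul(Rational(1, 6), Mul(Pow(Add(7, J), -1), Add(Rational(-7, 4), a))) = Mul(Rational(1, 6), Pow(Add(7, J), -1), Add(Rational(-7, 4), a)))
Mul(Pow(Function('m')(6), 4), Function('G')(Function('u')(3, -3), -1)) = Mul(Pow(1, 4), Mul(Rational(1, 24), Pow(Add(7, Pow(3, 3)), -1), Add(-7, Mul(4, -1)))) = Mul(1, Mul(Rational(1, 24), Pow(Add(7, 27), -1), Add(-7, -4))) = Mul(1, Mul(Rational(1, 24), Pow(34, -1), -11)) = Mul(1, Mul(Rational(1, 24), Rational(1, 34), -11)) = Mul(1, Rational(-11, 816)) = Rational(-11, 816)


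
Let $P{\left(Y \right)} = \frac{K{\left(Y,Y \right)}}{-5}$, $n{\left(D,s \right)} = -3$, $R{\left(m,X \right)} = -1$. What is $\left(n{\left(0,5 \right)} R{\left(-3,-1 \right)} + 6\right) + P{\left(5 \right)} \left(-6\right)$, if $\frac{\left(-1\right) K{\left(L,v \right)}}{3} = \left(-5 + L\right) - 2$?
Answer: $\frac{81}{5} \approx 16.2$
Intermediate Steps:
$K{\left(L,v \right)} = 21 - 3 L$ ($K{\left(L,v \right)} = - 3 \left(\left(-5 + L\right) - 2\right) = - 3 \left(-7 + L\right) = 21 - 3 L$)
$P{\left(Y \right)} = - \frac{21}{5} + \frac{3 Y}{5}$ ($P{\left(Y \right)} = \frac{21 - 3 Y}{-5} = \left(21 - 3 Y\right) \left(- \frac{1}{5}\right) = - \frac{21}{5} + \frac{3 Y}{5}$)
$\left(n{\left(0,5 \right)} R{\left(-3,-1 \right)} + 6\right) + P{\left(5 \right)} \left(-6\right) = \left(\left(-3\right) \left(-1\right) + 6\right) + \left(- \frac{21}{5} + \frac{3}{5} \cdot 5\right) \left(-6\right) = \left(3 + 6\right) + \left(- \frac{21}{5} + 3\right) \left(-6\right) = 9 - - \frac{36}{5} = 9 + \frac{36}{5} = \frac{81}{5}$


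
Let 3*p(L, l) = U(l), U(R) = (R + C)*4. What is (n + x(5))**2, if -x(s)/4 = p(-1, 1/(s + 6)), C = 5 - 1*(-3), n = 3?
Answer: 1755625/1089 ≈ 1612.1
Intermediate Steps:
C = 8 (C = 5 + 3 = 8)
U(R) = 32 + 4*R (U(R) = (R + 8)*4 = (8 + R)*4 = 32 + 4*R)
p(L, l) = 32/3 + 4*l/3 (p(L, l) = (32 + 4*l)/3 = 32/3 + 4*l/3)
x(s) = -128/3 - 16/(3*(6 + s)) (x(s) = -4*(32/3 + 4/(3*(s + 6))) = -4*(32/3 + 4/(3*(6 + s))) = -128/3 - 16/(3*(6 + s)))
(n + x(5))**2 = (3 + 16*(-49 - 8*5)/(3*(6 + 5)))**2 = (3 + (16/3)*(-49 - 40)/11)**2 = (3 + (16/3)*(1/11)*(-89))**2 = (3 - 1424/33)**2 = (-1325/33)**2 = 1755625/1089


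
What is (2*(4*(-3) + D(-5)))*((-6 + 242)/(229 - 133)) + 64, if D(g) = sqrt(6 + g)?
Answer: 119/12 ≈ 9.9167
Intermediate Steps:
(2*(4*(-3) + D(-5)))*((-6 + 242)/(229 - 133)) + 64 = (2*(4*(-3) + sqrt(6 - 5)))*((-6 + 242)/(229 - 133)) + 64 = (2*(-12 + sqrt(1)))*(236/96) + 64 = (2*(-12 + 1))*(236*(1/96)) + 64 = (2*(-11))*(59/24) + 64 = -22*59/24 + 64 = -649/12 + 64 = 119/12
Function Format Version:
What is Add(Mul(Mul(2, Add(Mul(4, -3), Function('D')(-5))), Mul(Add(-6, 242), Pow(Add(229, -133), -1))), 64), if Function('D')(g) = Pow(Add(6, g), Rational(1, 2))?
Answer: Rational(119, 12) ≈ 9.9167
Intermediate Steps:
Add(Mul(Mul(2, Add(Mul(4, -3), Function('D')(-5))), Mul(Add(-6, 242), Pow(Add(229, -133), -1))), 64) = Add(Mul(Mul(2, Add(Mul(4, -3), Pow(Add(6, -5), Rational(1, 2)))), Mul(Add(-6, 242), Pow(Add(229, -133), -1))), 64) = Add(Mul(Mul(2, Add(-12, Pow(1, Rational(1, 2)))), Mul(236, Pow(96, -1))), 64) = Add(Mul(Mul(2, Add(-12, 1)), Mul(236, Rational(1, 96))), 64) = Add(Mul(Mul(2, -11), Rational(59, 24)), 64) = Add(Mul(-22, Rational(59, 24)), 64) = Add(Rational(-649, 12), 64) = Rational(119, 12)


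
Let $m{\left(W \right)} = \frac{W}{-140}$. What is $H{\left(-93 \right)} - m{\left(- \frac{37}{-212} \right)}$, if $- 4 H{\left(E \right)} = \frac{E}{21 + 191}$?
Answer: $\frac{823}{7420} \approx 0.11092$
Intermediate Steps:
$H{\left(E \right)} = - \frac{E}{848}$ ($H{\left(E \right)} = - \frac{\frac{1}{21 + 191} E}{4} = - \frac{\frac{1}{212} E}{4} = - \frac{E}{848}$)
$m{\left(W \right)} = - \frac{W}{140}$ ($m{\left(W \right)} = W \left(- \frac{1}{140}\right) = - \frac{W}{140}$)
$H{\left(-93 \right)} - m{\left(- \frac{37}{-212} \right)} = \left(- \frac{1}{848}\right) \left(-93\right) - - \frac{\left(-37\right) \frac{1}{-212}}{140} = \frac{93}{848} - - \frac{\left(-37\right) \left(- \frac{1}{212}\right)}{140} = \frac{93}{848} - \left(- \frac{1}{140}\right) \frac{37}{212} = \frac{93}{848} - - \frac{37}{29680} = \frac{93}{848} + \frac{37}{29680} = \frac{823}{7420}$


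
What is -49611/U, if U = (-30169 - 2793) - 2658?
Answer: 49611/35620 ≈ 1.3928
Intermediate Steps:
U = -35620 (U = -32962 - 2658 = -35620)
-49611/U = -49611/(-35620) = -49611*(-1/35620) = 49611/35620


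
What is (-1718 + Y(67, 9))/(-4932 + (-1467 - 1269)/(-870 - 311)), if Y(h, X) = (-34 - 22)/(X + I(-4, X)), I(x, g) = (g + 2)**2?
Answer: 65957669/189213570 ≈ 0.34859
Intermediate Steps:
I(x, g) = (2 + g)**2
Y(h, X) = -56/(X + (2 + X)**2) (Y(h, X) = (-34 - 22)/(X + (2 + X)**2) = -56/(X + (2 + X)**2))
(-1718 + Y(67, 9))/(-4932 + (-1467 - 1269)/(-870 - 311)) = (-1718 - 56/(9 + (2 + 9)**2))/(-4932 + (-1467 - 1269)/(-870 - 311)) = (-1718 - 56/(9 + 11**2))/(-4932 - 2736/(-1181)) = (-1718 - 56/(9 + 121))/(-4932 - 2736*(-1/1181)) = (-1718 - 56/130)/(-4932 + 2736/1181) = (-1718 - 56*1/130)/(-5821956/1181) = (-1718 - 28/65)*(-1181/5821956) = -111698/65*(-1181/5821956) = 65957669/189213570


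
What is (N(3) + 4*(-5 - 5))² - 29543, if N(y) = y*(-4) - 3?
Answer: -26518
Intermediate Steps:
N(y) = -3 - 4*y (N(y) = -4*y - 3 = -3 - 4*y)
(N(3) + 4*(-5 - 5))² - 29543 = ((-3 - 4*3) + 4*(-5 - 5))² - 29543 = ((-3 - 12) + 4*(-10))² - 29543 = (-15 - 40)² - 29543 = (-55)² - 29543 = 3025 - 29543 = -26518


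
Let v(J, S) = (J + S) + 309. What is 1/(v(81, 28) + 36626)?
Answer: 1/37044 ≈ 2.6995e-5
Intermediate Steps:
v(J, S) = 309 + J + S
1/(v(81, 28) + 36626) = 1/((309 + 81 + 28) + 36626) = 1/(418 + 36626) = 1/37044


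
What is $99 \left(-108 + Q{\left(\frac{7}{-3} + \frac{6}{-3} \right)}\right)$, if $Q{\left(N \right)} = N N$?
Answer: $-8833$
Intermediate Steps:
$Q{\left(N \right)} = N^{2}$
$99 \left(-108 + Q{\left(\frac{7}{-3} + \frac{6}{-3} \right)}\right) = 99 \left(-108 + \left(\frac{7}{-3} + \frac{6}{-3}\right)^{2}\right) = 99 \left(-108 + \left(7 \left(- \frac{1}{3}\right) + 6 \left(- \frac{1}{3}\right)\right)^{2}\right) = 99 \left(-108 + \left(- \frac{7}{3} - 2\right)^{2}\right) = 99 \left(-108 + \left(- \frac{13}{3}\right)^{2}\right) = 99 \left(-108 + \frac{169}{9}\right) = 99 \left(- \frac{803}{9}\right) = -8833$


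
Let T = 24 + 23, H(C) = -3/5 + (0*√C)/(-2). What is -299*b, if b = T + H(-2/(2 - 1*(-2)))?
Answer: -69368/5 ≈ -13874.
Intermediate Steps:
H(C) = -⅗ (H(C) = -3*⅕ + 0*(-½) = -⅗ + 0 = -⅗)
T = 47
b = 232/5 (b = 47 - ⅗ = 232/5 ≈ 46.400)
-299*b = -299*232/5 = -69368/5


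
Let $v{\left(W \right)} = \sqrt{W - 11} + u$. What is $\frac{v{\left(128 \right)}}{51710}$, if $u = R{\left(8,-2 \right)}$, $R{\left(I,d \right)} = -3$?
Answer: $- \frac{3}{51710} + \frac{3 \sqrt{13}}{51710} \approx 0.00015116$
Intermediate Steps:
$u = -3$
$v{\left(W \right)} = -3 + \sqrt{-11 + W}$ ($v{\left(W \right)} = \sqrt{W - 11} - 3 = \sqrt{-11 + W} - 3 = -3 + \sqrt{-11 + W}$)
$\frac{v{\left(128 \right)}}{51710} = \frac{-3 + \sqrt{-11 + 128}}{51710} = \left(-3 + \sqrt{117}\right) \frac{1}{51710} = \left(-3 + 3 \sqrt{13}\right) \frac{1}{51710} = - \frac{3}{51710} + \frac{3 \sqrt{13}}{51710}$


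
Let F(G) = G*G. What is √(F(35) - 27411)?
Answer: I*√26186 ≈ 161.82*I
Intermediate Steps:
F(G) = G²
√(F(35) - 27411) = √(35² - 27411) = √(1225 - 27411) = √(-26186) = I*√26186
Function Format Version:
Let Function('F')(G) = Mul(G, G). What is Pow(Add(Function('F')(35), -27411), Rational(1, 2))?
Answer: Mul(I, Pow(26186, Rational(1, 2))) ≈ Mul(161.82, I)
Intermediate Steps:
Function('F')(G) = Pow(G, 2)
Pow(Add(Function('F')(35), -27411), Rational(1, 2)) = Pow(Add(Pow(35, 2), -27411), Rational(1, 2)) = Pow(Add(1225, -27411), Rational(1, 2)) = Pow(-26186, Rational(1, 2)) = Mul(I, Pow(26186, Rational(1, 2)))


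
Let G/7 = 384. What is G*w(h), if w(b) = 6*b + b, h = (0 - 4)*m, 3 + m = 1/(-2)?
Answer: 263424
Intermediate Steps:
m = -7/2 (m = -3 + 1/(-2) = -3 - ½ = -7/2 ≈ -3.5000)
G = 2688 (G = 7*384 = 2688)
h = 14 (h = (0 - 4)*(-7/2) = -4*(-7/2) = 14)
w(b) = 7*b
G*w(h) = 2688*(7*14) = 2688*98 = 263424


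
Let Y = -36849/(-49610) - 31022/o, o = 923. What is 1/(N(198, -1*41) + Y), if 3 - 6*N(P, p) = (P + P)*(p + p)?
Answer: 22895015/123166773791 ≈ 0.00018589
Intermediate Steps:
Y = -1504989793/45790030 (Y = -36849/(-49610) - 31022/923 = -36849*(-1/49610) - 31022*1/923 = 36849/49610 - 31022/923 = -1504989793/45790030 ≈ -32.867)
N(P, p) = 1/2 - 2*P*p/3 (N(P, p) = 1/2 - (P + P)*(p + p)/6 = 1/2 - 2*P*2*p/6 = 1/2 - 2*P*p/3)
1/(N(198, -1*41) + Y) = 1/((1/2 - 2/3*198*(-1*41)) - 1504989793/45790030) = 1/((1/2 - 2/3*198*(-41)) - 1504989793/45790030) = 1/((1/2 + 5412) - 1504989793/45790030) = 1/(10825/2 - 1504989793/45790030) = 1/(123166773791/22895015) = 22895015/123166773791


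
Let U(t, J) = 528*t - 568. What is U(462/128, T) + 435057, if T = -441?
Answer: 1745579/4 ≈ 4.3640e+5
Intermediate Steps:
U(t, J) = -568 + 528*t
U(462/128, T) + 435057 = (-568 + 528*(462/128)) + 435057 = (-568 + 528*(462*(1/128))) + 435057 = (-568 + 528*(231/64)) + 435057 = (-568 + 7623/4) + 435057 = 5351/4 + 435057 = 1745579/4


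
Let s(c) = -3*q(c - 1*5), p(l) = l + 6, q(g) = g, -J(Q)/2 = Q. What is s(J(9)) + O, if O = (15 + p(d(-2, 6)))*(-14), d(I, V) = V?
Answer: -309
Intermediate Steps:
J(Q) = -2*Q
p(l) = 6 + l
s(c) = 15 - 3*c (s(c) = -3*(c - 1*5) = -3*(c - 5) = -3*(-5 + c) = 15 - 3*c)
O = -378 (O = (15 + (6 + 6))*(-14) = (15 + 12)*(-14) = 27*(-14) = -378)
s(J(9)) + O = (15 - (-6)*9) - 378 = (15 - 3*(-18)) - 378 = (15 + 54) - 378 = 69 - 378 = -309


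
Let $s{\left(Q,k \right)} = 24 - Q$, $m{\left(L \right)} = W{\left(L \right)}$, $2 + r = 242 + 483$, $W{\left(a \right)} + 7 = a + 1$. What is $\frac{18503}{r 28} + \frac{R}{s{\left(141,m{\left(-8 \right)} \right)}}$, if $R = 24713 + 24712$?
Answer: $- \frac{36977587}{87724} \approx -421.52$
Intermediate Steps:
$W{\left(a \right)} = -6 + a$ ($W{\left(a \right)} = -7 + \left(a + 1\right) = -7 + \left(1 + a\right) = -6 + a$)
$r = 723$ ($r = -2 + \left(242 + 483\right) = -2 + 725 = 723$)
$m{\left(L \right)} = -6 + L$
$R = 49425$
$\frac{18503}{r 28} + \frac{R}{s{\left(141,m{\left(-8 \right)} \right)}} = \frac{18503}{723 \cdot 28} + \frac{49425}{24 - 141} = \frac{18503}{20244} + \frac{49425}{24 - 141} = 18503 \cdot \frac{1}{20244} + \frac{49425}{-117} = \frac{18503}{20244} + 49425 \left(- \frac{1}{117}\right) = \frac{18503}{20244} - \frac{16475}{39} = - \frac{36977587}{87724}$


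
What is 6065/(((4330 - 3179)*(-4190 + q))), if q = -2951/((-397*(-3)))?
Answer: -7223415/5747220391 ≈ -0.0012569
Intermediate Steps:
q = -2951/1191 ≈ -2.4777
6065/(((4330 - 3179)*(-4190 + q))) = 6065/(((4330 - 3179)*(-4190 - 2951/1191))) = 6065/((1151*(-4993241/1191))) = 6065/(-5747220391/1191) = 6065*(-1191/5747220391) = -7223415/5747220391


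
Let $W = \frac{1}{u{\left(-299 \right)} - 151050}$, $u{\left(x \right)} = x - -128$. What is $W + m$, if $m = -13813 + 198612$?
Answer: $\frac{27945489578}{151221} \approx 1.848 \cdot 10^{5}$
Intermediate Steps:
$u{\left(x \right)} = 128 + x$ ($u{\left(x \right)} = x + 128 = 128 + x$)
$m = 184799$
$W = - \frac{1}{151221}$ ($W = \frac{1}{\left(128 - 299\right) - 151050} = \frac{1}{-171 - 151050} = \frac{1}{-151221} = - \frac{1}{151221} \approx -6.6128 \cdot 10^{-6}$)
$W + m = - \frac{1}{151221} + 184799 = \frac{27945489578}{151221}$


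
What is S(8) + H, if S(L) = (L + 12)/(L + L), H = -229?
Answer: -911/4 ≈ -227.75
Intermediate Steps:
S(L) = (12 + L)/(2*L) (S(L) = (12 + L)/((2*L)) = (12 + L)*(1/(2*L)) = (12 + L)/(2*L))
S(8) + H = (1/2)*(12 + 8)/8 - 229 = (1/2)*(1/8)*20 - 229 = 5/4 - 229 = -911/4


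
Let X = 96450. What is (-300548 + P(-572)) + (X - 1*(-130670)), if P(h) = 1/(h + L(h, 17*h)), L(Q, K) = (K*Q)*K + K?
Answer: -3971437305854305/54086142968 ≈ -73428.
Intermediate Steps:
L(Q, K) = K + Q*K² (L(Q, K) = Q*K² + K = K + Q*K²)
P(h) = 1/(h + 17*h*(1 + 17*h²)) (P(h) = 1/(h + (17*h)*(1 + (17*h)*h)) = 1/(h + (17*h)*(1 + 17*h²)) = 1/(h + 17*h*(1 + 17*h²)))
(-300548 + P(-572)) + (X - 1*(-130670)) = (-300548 + 1/((-572)*(18 + 289*(-572)²))) + (96450 - 1*(-130670)) = (-300548 - 1/(572*(18 + 289*327184))) + (96450 + 130670) = (-300548 - 1/(572*(18 + 94556176))) + 227120 = (-300548 - 1/572/94556194) + 227120 = (-300548 - 1/572*1/94556194) + 227120 = (-300548 - 1/54086142968) + 227120 = -16255482096746465/54086142968 + 227120 = -3971437305854305/54086142968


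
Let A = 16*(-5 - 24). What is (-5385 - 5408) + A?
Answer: -11257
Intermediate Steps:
A = -464 (A = 16*(-29) = -464)
(-5385 - 5408) + A = (-5385 - 5408) - 464 = -10793 - 464 = -11257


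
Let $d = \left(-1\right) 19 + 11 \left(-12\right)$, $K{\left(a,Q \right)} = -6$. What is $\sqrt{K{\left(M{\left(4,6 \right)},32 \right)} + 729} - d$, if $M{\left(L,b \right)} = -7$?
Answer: $151 + \sqrt{723} \approx 177.89$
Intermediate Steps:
$d = -151$ ($d = -19 - 132 = -151$)
$\sqrt{K{\left(M{\left(4,6 \right)},32 \right)} + 729} - d = \sqrt{-6 + 729} - -151 = \sqrt{723} + 151 = 151 + \sqrt{723}$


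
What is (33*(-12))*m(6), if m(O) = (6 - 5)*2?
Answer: -792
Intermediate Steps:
m(O) = 2 (m(O) = 1*2 = 2)
(33*(-12))*m(6) = (33*(-12))*2 = -396*2 = -792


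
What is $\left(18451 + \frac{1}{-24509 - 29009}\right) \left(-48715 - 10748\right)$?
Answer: $- \frac{58717370668671}{53518} \approx -1.0972 \cdot 10^{9}$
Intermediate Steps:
$\left(18451 + \frac{1}{-24509 - 29009}\right) \left(-48715 - 10748\right) = \left(18451 + \frac{1}{-53518}\right) \left(-59463\right) = \left(18451 - \frac{1}{53518}\right) \left(-59463\right) = \frac{987460617}{53518} \left(-59463\right) = - \frac{58717370668671}{53518}$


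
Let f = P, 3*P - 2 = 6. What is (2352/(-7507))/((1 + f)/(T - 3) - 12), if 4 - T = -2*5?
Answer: 1008/37535 ≈ 0.026855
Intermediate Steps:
P = 8/3 (P = 2/3 + (1/3)*6 = 2/3 + 2 = 8/3 ≈ 2.6667)
T = 14 (T = 4 - (-2)*5 = 4 - 1*(-10) = 4 + 10 = 14)
f = 8/3 ≈ 2.6667
(2352/(-7507))/((1 + f)/(T - 3) - 12) = (2352/(-7507))/((1 + 8/3)/(14 - 3) - 12) = (2352*(-1/7507))/((11/3)/11 - 12) = -2352/(7507*((11/3)*(1/11) - 12)) = -2352/(7507*(1/3 - 12)) = -2352/(7507*(-35/3)) = -2352/7507*(-3/35) = 1008/37535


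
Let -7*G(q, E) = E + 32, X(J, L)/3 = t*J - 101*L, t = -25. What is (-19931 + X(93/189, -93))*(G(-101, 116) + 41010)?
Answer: 49474821226/147 ≈ 3.3656e+8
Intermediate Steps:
X(J, L) = -303*L - 75*J (X(J, L) = 3*(-25*J - 101*L) = 3*(-101*L - 25*J) = -303*L - 75*J)
G(q, E) = -32/7 - E/7 (G(q, E) = -(E + 32)/7 = -(32 + E)/7 = -32/7 - E/7)
(-19931 + X(93/189, -93))*(G(-101, 116) + 41010) = (-19931 + (-303*(-93) - 6975/189))*((-32/7 - ⅐*116) + 41010) = (-19931 + (28179 - 6975/189))*((-32/7 - 116/7) + 41010) = (-19931 + (28179 - 75*31/63))*(-148/7 + 41010) = (-19931 + (28179 - 775/21))*(286922/7) = (-19931 + 590984/21)*(286922/7) = (172433/21)*(286922/7) = 49474821226/147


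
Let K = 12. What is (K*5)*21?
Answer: 1260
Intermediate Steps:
(K*5)*21 = (12*5)*21 = 60*21 = 1260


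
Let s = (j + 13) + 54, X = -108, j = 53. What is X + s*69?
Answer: 8172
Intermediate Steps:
s = 120 (s = (53 + 13) + 54 = 66 + 54 = 120)
X + s*69 = -108 + 120*69 = -108 + 8280 = 8172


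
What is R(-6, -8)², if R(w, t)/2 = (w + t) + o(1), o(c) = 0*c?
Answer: 784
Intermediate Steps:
o(c) = 0
R(w, t) = 2*t + 2*w (R(w, t) = 2*((w + t) + 0) = 2*((t + w) + 0) = 2*(t + w) = 2*t + 2*w)
R(-6, -8)² = (2*(-8) + 2*(-6))² = (-16 - 12)² = (-28)² = 784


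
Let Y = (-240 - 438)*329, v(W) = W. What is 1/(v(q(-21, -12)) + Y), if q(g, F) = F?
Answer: -1/223074 ≈ -4.4828e-6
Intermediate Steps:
Y = -223062 (Y = -678*329 = -223062)
1/(v(q(-21, -12)) + Y) = 1/(-12 - 223062) = 1/(-223074) = -1/223074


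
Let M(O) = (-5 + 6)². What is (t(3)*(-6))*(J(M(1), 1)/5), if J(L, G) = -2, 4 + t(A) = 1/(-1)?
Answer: -12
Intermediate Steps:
M(O) = 1 (M(O) = 1² = 1)
t(A) = -5 (t(A) = -4 + 1/(-1) = -4 - 1 = -5)
(t(3)*(-6))*(J(M(1), 1)/5) = (-5*(-6))*(-2/5) = 30*(-2*⅕) = 30*(-⅖) = -12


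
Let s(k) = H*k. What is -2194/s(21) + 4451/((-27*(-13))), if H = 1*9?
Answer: 2635/2457 ≈ 1.0724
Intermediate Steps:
H = 9
s(k) = 9*k
-2194/s(21) + 4451/((-27*(-13))) = -2194/(9*21) + 4451/((-27*(-13))) = -2194/189 + 4451/351 = 2635/2457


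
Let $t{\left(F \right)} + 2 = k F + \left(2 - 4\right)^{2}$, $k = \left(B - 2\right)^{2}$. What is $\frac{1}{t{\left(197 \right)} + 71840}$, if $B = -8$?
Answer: $\frac{1}{91542} \approx 1.0924 \cdot 10^{-5}$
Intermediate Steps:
$k = 100$ ($k = \left(-8 - 2\right)^{2} = \left(-10\right)^{2} = 100$)
$t{\left(F \right)} = 2 + 100 F$ ($t{\left(F \right)} = -2 + \left(100 F + \left(2 - 4\right)^{2}\right) = -2 + \left(100 F + \left(-2\right)^{2}\right) = -2 + \left(100 F + 4\right) = -2 + \left(4 + 100 F\right) = 2 + 100 F$)
$\frac{1}{t{\left(197 \right)} + 71840} = \frac{1}{\left(2 + 100 \cdot 197\right) + 71840} = \frac{1}{\left(2 + 19700\right) + 71840} = \frac{1}{19702 + 71840} = \frac{1}{91542}$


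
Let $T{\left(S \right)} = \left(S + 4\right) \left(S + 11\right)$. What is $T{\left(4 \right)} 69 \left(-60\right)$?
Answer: $-496800$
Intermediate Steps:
$T{\left(S \right)} = \left(4 + S\right) \left(11 + S\right)$
$T{\left(4 \right)} 69 \left(-60\right) = \left(44 + 4^{2} + 15 \cdot 4\right) 69 \left(-60\right) = \left(44 + 16 + 60\right) 69 \left(-60\right) = 120 \cdot 69 \left(-60\right) = 8280 \left(-60\right) = -496800$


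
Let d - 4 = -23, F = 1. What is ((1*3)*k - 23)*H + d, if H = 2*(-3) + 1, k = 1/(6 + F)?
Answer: 657/7 ≈ 93.857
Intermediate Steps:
k = 1/7 (k = 1/(6 + 1) = 1/7 ≈ 0.14286)
d = -19 (d = 4 - 23 = -19)
H = -5 (H = -6 + 1 = -5)
((1*3)*k - 23)*H + d = ((1*3)*(1/7) - 23)*(-5) - 19 = (3*(1/7) - 23)*(-5) - 19 = (3/7 - 23)*(-5) - 19 = -158/7*(-5) - 19 = 790/7 - 19 = 657/7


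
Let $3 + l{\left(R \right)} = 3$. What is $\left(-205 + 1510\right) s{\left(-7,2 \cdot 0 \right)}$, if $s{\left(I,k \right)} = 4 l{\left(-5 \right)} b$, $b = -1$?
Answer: $0$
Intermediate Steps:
$l{\left(R \right)} = 0$ ($l{\left(R \right)} = -3 + 3 = 0$)
$s{\left(I,k \right)} = 0$ ($s{\left(I,k \right)} = 4 \cdot 0 \left(-1\right) = 0 \left(-1\right) = 0$)
$\left(-205 + 1510\right) s{\left(-7,2 \cdot 0 \right)} = \left(-205 + 1510\right) 0 = 1305 \cdot 0 = 0$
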